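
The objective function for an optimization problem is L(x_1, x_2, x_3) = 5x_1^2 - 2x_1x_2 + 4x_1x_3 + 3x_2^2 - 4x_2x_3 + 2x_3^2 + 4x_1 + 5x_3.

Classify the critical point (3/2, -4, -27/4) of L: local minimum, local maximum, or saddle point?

local minimum

The Hessian is constant: H = [[10, -2, 4], [-2, 6, -4], [4, -4, 4]].
Leading principal minors: Δ₁ = 10, Δ₂ = 56, Δ₃ = 32.
All leading minors are positive, so H is positive definite: a local minimum.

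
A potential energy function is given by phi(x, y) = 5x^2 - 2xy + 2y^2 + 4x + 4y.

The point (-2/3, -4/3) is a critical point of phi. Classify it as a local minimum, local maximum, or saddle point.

The Hessian of phi is constant: H = [[10, -2], [-2, 4]].
det(H) = 10·4 − (-2)² = 36.
det(H) > 0 and tr(H) = 14 > 0, so H is positive definite and the point is a local minimum.

local minimum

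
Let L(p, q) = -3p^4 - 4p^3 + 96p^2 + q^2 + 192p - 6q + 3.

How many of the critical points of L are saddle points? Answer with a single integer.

L separates as a function of p plus a function of q, so ∇L=0 decouples.
∂L/∂p = -12(p - 4)(p + 1)(p + 4) = 0 at p ∈ {-4, -1, 4}; ∂L/∂q = 2(q - 3) = 0 at q ∈ {3}.
The Hessian is diagonal: diag(L_pp, L_qq). Second derivatives: L_pp(-4)=-288, L_pp(-1)=180, L_pp(4)=-480; L_qq(3)=2.
Saddle points occur where the two diagonal entries have opposite signs: (-4, 3), (4, 3). Count: 2.

2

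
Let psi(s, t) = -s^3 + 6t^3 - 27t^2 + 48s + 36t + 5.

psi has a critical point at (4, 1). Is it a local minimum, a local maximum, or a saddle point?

local maximum

The mixed partial ∂²psi/∂s∂t is 0, so the Hessian at any point is diag(psi_ss, psi_tt) = diag(-6s, 18(2t - 3)).
At (4, 1): H = diag(-24, -18).
Both eigenvalues are negative, so H is negative definite: a local maximum.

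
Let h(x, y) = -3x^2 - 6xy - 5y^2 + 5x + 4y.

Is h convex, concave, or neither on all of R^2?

h is quadratic, so its Hessian is the constant matrix H = [[-6, -6], [-6, -10]].
det(H) = 24, tr(H) = -16.
det(H) > 0 and tr(H) < 0, so H is negative definite everywhere: concave.

concave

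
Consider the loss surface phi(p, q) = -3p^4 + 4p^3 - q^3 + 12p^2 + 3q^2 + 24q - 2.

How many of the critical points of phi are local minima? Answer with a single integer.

1

phi separates as a function of p plus a function of q, so ∇phi=0 decouples.
∂phi/∂p = -12p(p - 2)(p + 1) = 0 at p ∈ {-1, 0, 2}; ∂phi/∂q = -3(q - 4)(q + 2) = 0 at q ∈ {-2, 4}.
The Hessian is diagonal: diag(phi_pp, phi_qq). Second derivatives: phi_pp(-1)=-36, phi_pp(0)=24, phi_pp(2)=-72; phi_qq(-2)=18, phi_qq(4)=-18.
Local minima occur where both diagonal entries positive: (0, -2). Count: 1.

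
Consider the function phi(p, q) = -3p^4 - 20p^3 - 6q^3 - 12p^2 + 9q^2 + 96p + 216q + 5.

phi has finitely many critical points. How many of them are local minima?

1

phi separates as a function of p plus a function of q, so ∇phi=0 decouples.
∂phi/∂p = -12(p - 1)(p + 2)(p + 4) = 0 at p ∈ {-4, -2, 1}; ∂phi/∂q = -18(q - 4)(q + 3) = 0 at q ∈ {-3, 4}.
The Hessian is diagonal: diag(phi_pp, phi_qq). Second derivatives: phi_pp(-4)=-120, phi_pp(-2)=72, phi_pp(1)=-180; phi_qq(-3)=126, phi_qq(4)=-126.
Local minima occur where both diagonal entries positive: (-2, -3). Count: 1.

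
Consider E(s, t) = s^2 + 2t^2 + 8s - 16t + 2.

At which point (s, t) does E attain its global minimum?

E(s,t) separates as P(s) + Q(t) + 2, so its minimum is min P + min Q + 2.
P'(s) = 2s + 8 vanishes at s ∈ {-4}; Q'(t) = 4(t - 4) vanishes at t ∈ {4}.
Local minima of P (where P''>0): P(-4)=-16. Local minima of Q: Q(4)=-32.
So the global minimum of E is P(-4) + Q(4) + 2 = -16 − 32 + 2 = -46, attained at (-4, 4).

(-4, 4)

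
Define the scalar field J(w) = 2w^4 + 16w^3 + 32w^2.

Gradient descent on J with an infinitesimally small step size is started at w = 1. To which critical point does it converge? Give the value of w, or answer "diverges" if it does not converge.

J'(w) = 8w(w + 2)(w + 4), so J'(1) = 120.
Gradient descent moves in the -J' direction, i.e. w is decreasing.
The nearest critical point in that direction is w = 0, where J'' = 64 > 0 (a local minimum). The iterate converges there.

0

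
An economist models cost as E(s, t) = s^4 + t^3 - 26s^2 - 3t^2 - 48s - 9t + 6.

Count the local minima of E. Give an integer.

E separates as a function of s plus a function of t, so ∇E=0 decouples.
∂E/∂s = 4(s - 4)(s + 1)(s + 3) = 0 at s ∈ {-3, -1, 4}; ∂E/∂t = 3(t - 3)(t + 1) = 0 at t ∈ {-1, 3}.
The Hessian is diagonal: diag(E_ss, E_tt). Second derivatives: E_ss(-3)=56, E_ss(-1)=-40, E_ss(4)=140; E_tt(-1)=-12, E_tt(3)=12.
Local minima occur where both diagonal entries positive: (-3, 3), (4, 3). Count: 2.

2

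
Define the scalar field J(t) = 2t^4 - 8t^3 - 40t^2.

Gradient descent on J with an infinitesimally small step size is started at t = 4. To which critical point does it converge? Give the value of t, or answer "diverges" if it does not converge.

J'(t) = 8t(t - 5)(t + 2), so J'(4) = -192.
Gradient descent moves in the -J' direction, i.e. t is increasing.
The nearest critical point in that direction is t = 5, where J'' = 280 > 0 (a local minimum). The iterate converges there.

5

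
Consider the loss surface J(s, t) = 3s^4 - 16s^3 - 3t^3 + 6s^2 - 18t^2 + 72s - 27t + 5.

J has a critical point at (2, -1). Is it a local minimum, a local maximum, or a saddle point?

local maximum

The mixed partial ∂²J/∂s∂t is 0, so the Hessian at any point is diag(J_ss, J_tt) = diag(12(3s^2 - 8s + 1), -18(t + 2)).
At (2, -1): H = diag(-36, -18).
Both eigenvalues are negative, so H is negative definite: a local maximum.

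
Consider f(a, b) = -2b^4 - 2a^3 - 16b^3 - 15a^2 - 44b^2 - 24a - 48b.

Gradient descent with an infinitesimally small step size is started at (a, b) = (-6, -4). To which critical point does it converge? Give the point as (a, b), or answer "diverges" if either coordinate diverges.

f is separable, so gradient descent decouples: a follows -∂f/∂a, b follows -∂f/∂b.
∂f/∂a = -6(a + 1)(a + 4); at a=-6 this is -60, so a increases.
∂f/∂b = -8(b + 1)(b + 2)(b + 3); at b=-4 this is 48, so b decreases.
The b-coordinate has no critical point in that direction and runs off to infinity.

diverges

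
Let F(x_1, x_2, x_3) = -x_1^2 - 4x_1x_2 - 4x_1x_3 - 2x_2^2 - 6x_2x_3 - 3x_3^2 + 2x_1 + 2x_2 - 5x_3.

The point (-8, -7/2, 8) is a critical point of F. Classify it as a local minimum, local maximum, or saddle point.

saddle point

The Hessian is constant: H = [[-2, -4, -4], [-4, -4, -6], [-4, -6, -6]].
Leading principal minors: Δ₁ = -2, Δ₂ = -8, Δ₃ = -8.
The minors fit neither the all-positive nor the alternating-sign pattern, so H is indefinite: a saddle point.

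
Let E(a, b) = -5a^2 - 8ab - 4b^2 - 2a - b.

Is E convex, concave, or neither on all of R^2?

concave

E is quadratic, so its Hessian is the constant matrix H = [[-10, -8], [-8, -8]].
det(H) = 16, tr(H) = -18.
det(H) > 0 and tr(H) < 0, so H is negative definite everywhere: concave.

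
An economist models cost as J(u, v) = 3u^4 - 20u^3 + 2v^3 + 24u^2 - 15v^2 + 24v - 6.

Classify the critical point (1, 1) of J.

local maximum

The mixed partial ∂²J/∂u∂v is 0, so the Hessian at any point is diag(J_uu, J_vv) = diag(12(3u^2 - 10u + 4), 6(2v - 5)).
At (1, 1): H = diag(-36, -18).
Both eigenvalues are negative, so H is negative definite: a local maximum.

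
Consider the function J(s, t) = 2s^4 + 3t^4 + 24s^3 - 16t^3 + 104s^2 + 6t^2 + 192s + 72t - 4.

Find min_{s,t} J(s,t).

J(s,t) separates as P(s) + Q(t) − 4, so its minimum is min P + min Q − 4.
P'(s) = 8(s + 2)(s + 3)(s + 4) vanishes at s ∈ {-4, -3, -2}; Q'(t) = 12(t - 3)(t - 2)(t + 1) vanishes at t ∈ {-1, 2, 3}.
Local minima of P (where P''>0): P(-4)=-128, P(-2)=-128. Local minima of Q: Q(-1)=-47, Q(3)=81.
So the global minimum of J is P(-4) + Q(-1) − 4 = -128 − 47 − 4 = -179, attained at (-4, -1).

-179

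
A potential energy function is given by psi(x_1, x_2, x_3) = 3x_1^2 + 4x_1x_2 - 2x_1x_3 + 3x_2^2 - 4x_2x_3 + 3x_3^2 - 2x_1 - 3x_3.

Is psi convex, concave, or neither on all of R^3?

convex

psi is quadratic, so its Hessian is the constant matrix H = [[6, 4, -2], [4, 6, -4], [-2, -4, 6]].
Leading principal minors: 6, 20, 64.
All positive ⇒ H ≻ 0 ⇒ convex.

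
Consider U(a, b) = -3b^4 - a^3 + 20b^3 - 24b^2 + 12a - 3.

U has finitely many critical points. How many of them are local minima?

U separates as a function of a plus a function of b, so ∇U=0 decouples.
∂U/∂a = -3(a - 2)(a + 2) = 0 at a ∈ {-2, 2}; ∂U/∂b = -12b(b - 4)(b - 1) = 0 at b ∈ {0, 1, 4}.
The Hessian is diagonal: diag(U_aa, U_bb). Second derivatives: U_aa(-2)=12, U_aa(2)=-12; U_bb(0)=-48, U_bb(1)=36, U_bb(4)=-144.
Local minima occur where both diagonal entries positive: (-2, 1). Count: 1.

1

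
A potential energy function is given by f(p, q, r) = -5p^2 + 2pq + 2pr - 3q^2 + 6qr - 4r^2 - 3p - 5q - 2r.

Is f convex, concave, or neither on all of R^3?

concave

f is quadratic, so its Hessian is the constant matrix H = [[-10, 2, 2], [2, -6, 6], [2, 6, -8]].
Leading principal minors: -10, 56, -16.
Signs alternate −, +, − ⇒ H ≺ 0 ⇒ concave.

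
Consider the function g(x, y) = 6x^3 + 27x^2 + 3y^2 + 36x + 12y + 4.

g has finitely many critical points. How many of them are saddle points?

1

g separates as a function of x plus a function of y, so ∇g=0 decouples.
∂g/∂x = 18(x + 1)(x + 2) = 0 at x ∈ {-2, -1}; ∂g/∂y = 6(y + 2) = 0 at y ∈ {-2}.
The Hessian is diagonal: diag(g_xx, g_yy). Second derivatives: g_xx(-2)=-18, g_xx(-1)=18; g_yy(-2)=6.
Saddle points occur where the two diagonal entries have opposite signs: (-2, -2). Count: 1.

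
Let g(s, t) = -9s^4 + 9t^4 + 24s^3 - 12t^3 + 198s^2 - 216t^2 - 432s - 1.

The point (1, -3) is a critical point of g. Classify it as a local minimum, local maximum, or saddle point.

The mixed partial ∂²g/∂s∂t is 0, so the Hessian at any point is diag(g_ss, g_tt) = diag(36(-3s^2 + 4s + 11), 36(3t^2 - 2t - 12)).
At (1, -3): H = diag(432, 756).
Both eigenvalues are positive, so H is positive definite: a local minimum.

local minimum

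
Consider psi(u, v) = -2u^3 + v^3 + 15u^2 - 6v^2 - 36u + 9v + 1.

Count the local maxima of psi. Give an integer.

psi separates as a function of u plus a function of v, so ∇psi=0 decouples.
∂psi/∂u = -6(u - 3)(u - 2) = 0 at u ∈ {2, 3}; ∂psi/∂v = 3(v - 3)(v - 1) = 0 at v ∈ {1, 3}.
The Hessian is diagonal: diag(psi_uu, psi_vv). Second derivatives: psi_uu(2)=6, psi_uu(3)=-6; psi_vv(1)=-6, psi_vv(3)=6.
Local maxima occur where both diagonal entries negative: (3, 1). Count: 1.

1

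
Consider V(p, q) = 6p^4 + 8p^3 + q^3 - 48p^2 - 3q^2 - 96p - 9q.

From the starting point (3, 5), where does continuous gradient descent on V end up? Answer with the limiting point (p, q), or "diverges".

(2, 3)

V is separable, so gradient descent decouples: p follows -∂V/∂p, q follows -∂V/∂q.
∂V/∂p = 24(p - 2)(p + 1)(p + 2); at p=3 this is 480, so p decreases.
∂V/∂q = 3(q - 3)(q + 1); at q=5 this is 36, so q decreases.
p converges to its nearest critical value 2 (a local min of the p-part); q converges to 3. The iterate converges to (2, 3).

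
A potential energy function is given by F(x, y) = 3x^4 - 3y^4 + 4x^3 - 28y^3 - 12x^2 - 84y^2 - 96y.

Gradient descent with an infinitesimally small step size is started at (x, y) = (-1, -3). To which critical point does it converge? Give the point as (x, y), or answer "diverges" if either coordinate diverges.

F is separable, so gradient descent decouples: x follows -∂F/∂x, y follows -∂F/∂y.
∂F/∂x = 12x(x - 1)(x + 2); at x=-1 this is 24, so x decreases.
∂F/∂y = -12(y + 1)(y + 2)(y + 4); at y=-3 this is -24, so y increases.
x converges to its nearest critical value -2 (a local min of the x-part); y converges to -2. The iterate converges to (-2, -2).

(-2, -2)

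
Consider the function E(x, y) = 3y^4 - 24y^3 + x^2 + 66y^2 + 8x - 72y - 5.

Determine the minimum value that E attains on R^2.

-48

E(x,y) separates as P(x) + Q(y) − 5, so its minimum is min P + min Q − 5.
P'(x) = 2x + 8 vanishes at x ∈ {-4}; Q'(y) = 12(y - 3)(y - 2)(y - 1) vanishes at y ∈ {1, 2, 3}.
Local minima of P (where P''>0): P(-4)=-16. Local minima of Q: Q(1)=-27, Q(3)=-27.
So the global minimum of E is P(-4) + Q(1) − 5 = -16 − 27 − 5 = -48, attained at (-4, 1).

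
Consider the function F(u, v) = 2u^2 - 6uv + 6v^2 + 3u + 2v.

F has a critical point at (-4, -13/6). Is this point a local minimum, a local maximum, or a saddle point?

The Hessian of F is constant: H = [[4, -6], [-6, 12]].
det(H) = 4·12 − (-6)² = 12.
det(H) > 0 and tr(H) = 16 > 0, so H is positive definite and the point is a local minimum.

local minimum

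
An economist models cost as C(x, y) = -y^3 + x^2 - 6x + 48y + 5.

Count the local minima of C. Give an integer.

C separates as a function of x plus a function of y, so ∇C=0 decouples.
∂C/∂x = 2(x - 3) = 0 at x ∈ {3}; ∂C/∂y = -3(y - 4)(y + 4) = 0 at y ∈ {-4, 4}.
The Hessian is diagonal: diag(C_xx, C_yy). Second derivatives: C_xx(3)=2; C_yy(-4)=24, C_yy(4)=-24.
Local minima occur where both diagonal entries positive: (3, -4). Count: 1.

1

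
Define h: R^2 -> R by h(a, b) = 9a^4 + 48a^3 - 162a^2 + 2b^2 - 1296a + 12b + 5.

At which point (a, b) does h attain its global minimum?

(3, -3)

h(a,b) separates as P(a) + Q(b) + 5, so its minimum is min P + min Q + 5.
P'(a) = 36(a - 3)(a + 3)(a + 4) vanishes at a ∈ {-4, -3, 3}; Q'(b) = 4b + 12 vanishes at b ∈ {-3}.
Local minima of P (where P''>0): P(-4)=1824, P(3)=-3321. Local minima of Q: Q(-3)=-18.
So the global minimum of h is P(3) + Q(-3) + 5 = -3321 − 18 + 5 = -3334, attained at (3, -3).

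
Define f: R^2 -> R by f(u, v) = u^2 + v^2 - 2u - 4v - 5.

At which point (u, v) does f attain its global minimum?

(1, 2)

f(u,v) separates as P(u) + Q(v) − 5, so its minimum is min P + min Q − 5.
P'(u) = 2u - 2 vanishes at u ∈ {1}; Q'(v) = 2v - 4 vanishes at v ∈ {2}.
Local minima of P (where P''>0): P(1)=-1. Local minima of Q: Q(2)=-4.
So the global minimum of f is P(1) + Q(2) − 5 = -1 − 4 − 5 = -10, attained at (1, 2).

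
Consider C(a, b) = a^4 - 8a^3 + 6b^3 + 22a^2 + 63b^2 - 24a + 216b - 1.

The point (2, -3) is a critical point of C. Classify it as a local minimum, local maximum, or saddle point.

saddle point

The mixed partial ∂²C/∂a∂b is 0, so the Hessian at any point is diag(C_aa, C_bb) = diag(4(3a^2 - 12a + 11), 18(2b + 7)).
At (2, -3): H = diag(-4, 18).
The eigenvalues have opposite signs, so H is indefinite: a saddle point.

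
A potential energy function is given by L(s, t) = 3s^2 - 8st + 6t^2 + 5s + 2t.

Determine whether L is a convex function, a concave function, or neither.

L is quadratic, so its Hessian is the constant matrix H = [[6, -8], [-8, 12]].
det(H) = 8, tr(H) = 18.
det(H) > 0 and tr(H) > 0, so H is positive definite everywhere: convex.

convex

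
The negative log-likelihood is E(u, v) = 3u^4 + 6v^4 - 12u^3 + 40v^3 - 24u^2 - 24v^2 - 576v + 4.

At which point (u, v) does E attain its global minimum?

E(u,v) separates as P(u) + Q(v) + 4, so its minimum is min P + min Q + 4.
P'(u) = 12u(u - 4)(u + 1) vanishes at u ∈ {-1, 0, 4}; Q'(v) = 24(v - 2)(v + 3)(v + 4) vanishes at v ∈ {-4, -3, 2}.
Local minima of P (where P''>0): P(-1)=-9, P(4)=-384. Local minima of Q: Q(-4)=896, Q(2)=-832.
So the global minimum of E is P(4) + Q(2) + 4 = -384 − 832 + 4 = -1212, attained at (4, 2).

(4, 2)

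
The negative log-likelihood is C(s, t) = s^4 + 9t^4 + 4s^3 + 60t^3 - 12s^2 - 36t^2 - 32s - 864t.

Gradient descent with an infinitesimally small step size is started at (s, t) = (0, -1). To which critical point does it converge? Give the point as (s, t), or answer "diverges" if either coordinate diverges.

C is separable, so gradient descent decouples: s follows -∂C/∂s, t follows -∂C/∂t.
∂C/∂s = 4(s - 2)(s + 1)(s + 4); at s=0 this is -32, so s increases.
∂C/∂t = 36(t - 2)(t + 3)(t + 4); at t=-1 this is -648, so t increases.
s converges to its nearest critical value 2 (a local min of the s-part); t converges to 2. The iterate converges to (2, 2).

(2, 2)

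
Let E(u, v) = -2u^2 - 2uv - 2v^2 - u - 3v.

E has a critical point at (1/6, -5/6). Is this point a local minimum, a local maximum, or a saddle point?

The Hessian of E is constant: H = [[-4, -2], [-2, -4]].
det(H) = (-4)·(-4) − (-2)² = 12.
det(H) > 0 and tr(H) = -8 < 0, so H is negative definite and the point is a local maximum.

local maximum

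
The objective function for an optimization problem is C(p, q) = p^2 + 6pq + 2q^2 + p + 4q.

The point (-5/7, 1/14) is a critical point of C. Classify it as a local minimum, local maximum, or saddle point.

saddle point

The Hessian of C is constant: H = [[2, 6], [6, 4]].
det(H) = 2·4 − 6² = -28.
Since det(H) < 0, H is indefinite and the critical point is a saddle point.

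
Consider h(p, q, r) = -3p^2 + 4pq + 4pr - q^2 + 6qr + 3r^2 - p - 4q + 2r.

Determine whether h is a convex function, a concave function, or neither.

neither

h is quadratic, so its Hessian is the constant matrix H = [[-6, 4, 4], [4, -2, 6], [4, 6, 6]].
Leading principal minors: -6, -4, 416.
Neither pattern holds ⇒ H is indefinite ⇒ neither convex nor concave.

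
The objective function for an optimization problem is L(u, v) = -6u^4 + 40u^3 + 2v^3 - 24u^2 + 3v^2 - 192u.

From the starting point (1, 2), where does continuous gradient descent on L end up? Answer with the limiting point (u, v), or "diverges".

(2, 0)

L is separable, so gradient descent decouples: u follows -∂L/∂u, v follows -∂L/∂v.
∂L/∂u = -24(u - 4)(u - 2)(u + 1); at u=1 this is -144, so u increases.
∂L/∂v = 6v(v + 1); at v=2 this is 36, so v decreases.
u converges to its nearest critical value 2 (a local min of the u-part); v converges to 0. The iterate converges to (2, 0).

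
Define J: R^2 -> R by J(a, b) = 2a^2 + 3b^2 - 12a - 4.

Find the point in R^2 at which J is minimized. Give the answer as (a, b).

(3, 0)

J(a,b) separates as P(a) + Q(b) − 4, so its minimum is min P + min Q − 4.
P'(a) = 4a - 12 vanishes at a ∈ {3}; Q'(b) = 6b vanishes at b ∈ {0}.
Local minima of P (where P''>0): P(3)=-18. Local minima of Q: Q(0)=0.
So the global minimum of J is P(3) + Q(0) − 4 = -18 + 0 − 4 = -22, attained at (3, 0).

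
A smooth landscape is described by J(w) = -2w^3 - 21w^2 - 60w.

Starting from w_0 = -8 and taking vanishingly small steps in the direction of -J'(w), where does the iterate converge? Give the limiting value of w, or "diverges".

-5

J'(w) = -6(w + 2)(w + 5), so J'(-8) = -108.
Gradient descent moves in the -J' direction, i.e. w is increasing.
The nearest critical point in that direction is w = -5, where J'' = 18 > 0 (a local minimum). The iterate converges there.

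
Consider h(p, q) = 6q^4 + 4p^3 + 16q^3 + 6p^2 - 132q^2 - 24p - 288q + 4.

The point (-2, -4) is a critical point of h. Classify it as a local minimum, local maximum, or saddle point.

The mixed partial ∂²h/∂p∂q is 0, so the Hessian at any point is diag(h_pp, h_qq) = diag(12(2p + 1), 24(3q^2 + 4q - 11)).
At (-2, -4): H = diag(-36, 504).
The eigenvalues have opposite signs, so H is indefinite: a saddle point.

saddle point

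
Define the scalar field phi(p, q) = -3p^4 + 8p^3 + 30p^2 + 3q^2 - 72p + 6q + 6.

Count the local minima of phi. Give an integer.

1

phi separates as a function of p plus a function of q, so ∇phi=0 decouples.
∂phi/∂p = -12(p - 3)(p - 1)(p + 2) = 0 at p ∈ {-2, 1, 3}; ∂phi/∂q = 6(q + 1) = 0 at q ∈ {-1}.
The Hessian is diagonal: diag(phi_pp, phi_qq). Second derivatives: phi_pp(-2)=-180, phi_pp(1)=72, phi_pp(3)=-120; phi_qq(-1)=6.
Local minima occur where both diagonal entries positive: (1, -1). Count: 1.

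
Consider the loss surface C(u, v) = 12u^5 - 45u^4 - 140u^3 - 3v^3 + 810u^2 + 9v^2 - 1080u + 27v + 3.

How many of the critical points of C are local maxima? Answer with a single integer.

C separates as a function of u plus a function of v, so ∇C=0 decouples.
∂C/∂u = 60(u - 3)(u - 2)(u - 1)(u + 3) = 0 at u ∈ {-3, 1, 2, 3}; ∂C/∂v = -9(v - 3)(v + 1) = 0 at v ∈ {-1, 3}.
The Hessian is diagonal: diag(C_uu, C_vv). Second derivatives: C_uu(-3)=-7200, C_uu(1)=480, C_uu(2)=-300, C_uu(3)=720; C_vv(-1)=36, C_vv(3)=-36.
Local maxima occur where both diagonal entries negative: (-3, 3), (2, 3). Count: 2.

2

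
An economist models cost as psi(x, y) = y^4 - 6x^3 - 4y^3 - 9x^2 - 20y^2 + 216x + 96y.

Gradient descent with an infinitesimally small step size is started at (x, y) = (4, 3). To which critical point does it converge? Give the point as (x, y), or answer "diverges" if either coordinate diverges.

diverges

psi is separable, so gradient descent decouples: x follows -∂psi/∂x, y follows -∂psi/∂y.
∂psi/∂x = -18(x - 3)(x + 4); at x=4 this is -144, so x increases.
∂psi/∂y = 4(y - 4)(y - 2)(y + 3); at y=3 this is -24, so y increases.
The x-coordinate has no critical point in that direction and runs off to infinity.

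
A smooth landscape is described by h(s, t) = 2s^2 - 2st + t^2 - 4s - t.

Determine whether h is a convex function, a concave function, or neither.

h is quadratic, so its Hessian is the constant matrix H = [[4, -2], [-2, 2]].
det(H) = 4, tr(H) = 6.
det(H) > 0 and tr(H) > 0, so H is positive definite everywhere: convex.

convex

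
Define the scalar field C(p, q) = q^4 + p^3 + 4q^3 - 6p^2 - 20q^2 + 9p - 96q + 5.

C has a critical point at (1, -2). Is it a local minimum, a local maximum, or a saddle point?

local maximum

The mixed partial ∂²C/∂p∂q is 0, so the Hessian at any point is diag(C_pp, C_qq) = diag(6(p - 2), 4(3q^2 + 6q - 10)).
At (1, -2): H = diag(-6, -40).
Both eigenvalues are negative, so H is negative definite: a local maximum.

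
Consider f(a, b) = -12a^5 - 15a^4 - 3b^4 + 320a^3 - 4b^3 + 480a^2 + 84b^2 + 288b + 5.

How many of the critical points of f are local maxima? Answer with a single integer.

f separates as a function of a plus a function of b, so ∇f=0 decouples.
∂f/∂a = -60a(a - 4)(a + 1)(a + 4) = 0 at a ∈ {-4, -1, 0, 4}; ∂f/∂b = -12(b - 4)(b + 2)(b + 3) = 0 at b ∈ {-3, -2, 4}.
The Hessian is diagonal: diag(f_aa, f_bb). Second derivatives: f_aa(-4)=5760, f_aa(-1)=-900, f_aa(0)=960, f_aa(4)=-9600; f_bb(-3)=-84, f_bb(-2)=72, f_bb(4)=-504.
Local maxima occur where both diagonal entries negative: (-1, -3), (-1, 4), (4, -3), (4, 4). Count: 4.

4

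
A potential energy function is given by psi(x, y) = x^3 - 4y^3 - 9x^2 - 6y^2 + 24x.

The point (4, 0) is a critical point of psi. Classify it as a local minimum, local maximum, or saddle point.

saddle point

The mixed partial ∂²psi/∂x∂y is 0, so the Hessian at any point is diag(psi_xx, psi_yy) = diag(6(x - 3), -12(2y + 1)).
At (4, 0): H = diag(6, -12).
The eigenvalues have opposite signs, so H is indefinite: a saddle point.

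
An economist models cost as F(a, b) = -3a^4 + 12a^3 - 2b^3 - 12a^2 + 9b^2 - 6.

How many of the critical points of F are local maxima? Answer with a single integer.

F separates as a function of a plus a function of b, so ∇F=0 decouples.
∂F/∂a = -12a(a - 2)(a - 1) = 0 at a ∈ {0, 1, 2}; ∂F/∂b = -6b(b - 3) = 0 at b ∈ {0, 3}.
The Hessian is diagonal: diag(F_aa, F_bb). Second derivatives: F_aa(0)=-24, F_aa(1)=12, F_aa(2)=-24; F_bb(0)=18, F_bb(3)=-18.
Local maxima occur where both diagonal entries negative: (0, 3), (2, 3). Count: 2.

2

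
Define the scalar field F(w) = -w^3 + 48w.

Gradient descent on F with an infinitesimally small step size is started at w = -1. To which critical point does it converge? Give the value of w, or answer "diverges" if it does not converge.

-4

F'(w) = -3(w - 4)(w + 4), so F'(-1) = 45.
Gradient descent moves in the -F' direction, i.e. w is decreasing.
The nearest critical point in that direction is w = -4, where F'' = 24 > 0 (a local minimum). The iterate converges there.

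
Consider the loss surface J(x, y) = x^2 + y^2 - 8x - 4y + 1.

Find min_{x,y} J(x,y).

J(x,y) separates as P(x) + Q(y) + 1, so its minimum is min P + min Q + 1.
P'(x) = 2x - 8 vanishes at x ∈ {4}; Q'(y) = 2y - 4 vanishes at y ∈ {2}.
Local minima of P (where P''>0): P(4)=-16. Local minima of Q: Q(2)=-4.
So the global minimum of J is P(4) + Q(2) + 1 = -16 − 4 + 1 = -19, attained at (4, 2).

-19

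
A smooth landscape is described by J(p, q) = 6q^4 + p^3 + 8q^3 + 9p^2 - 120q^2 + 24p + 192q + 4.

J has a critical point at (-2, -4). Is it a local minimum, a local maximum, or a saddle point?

The mixed partial ∂²J/∂p∂q is 0, so the Hessian at any point is diag(J_pp, J_qq) = diag(6(p + 3), 24(3q^2 + 2q - 10)).
At (-2, -4): H = diag(6, 720).
Both eigenvalues are positive, so H is positive definite: a local minimum.

local minimum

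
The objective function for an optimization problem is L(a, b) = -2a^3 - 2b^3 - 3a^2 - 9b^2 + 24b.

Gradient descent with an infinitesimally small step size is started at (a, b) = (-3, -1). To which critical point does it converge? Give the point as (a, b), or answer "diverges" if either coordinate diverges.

L is separable, so gradient descent decouples: a follows -∂L/∂a, b follows -∂L/∂b.
∂L/∂a = -6a(a + 1); at a=-3 this is -36, so a increases.
∂L/∂b = -6(b - 1)(b + 4); at b=-1 this is 36, so b decreases.
a converges to its nearest critical value -1 (a local min of the a-part); b converges to -4. The iterate converges to (-1, -4).

(-1, -4)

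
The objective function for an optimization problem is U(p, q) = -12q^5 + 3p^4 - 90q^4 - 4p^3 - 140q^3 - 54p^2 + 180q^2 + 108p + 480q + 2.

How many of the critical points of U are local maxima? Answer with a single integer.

U separates as a function of p plus a function of q, so ∇U=0 decouples.
∂U/∂p = 12(p - 3)(p - 1)(p + 3) = 0 at p ∈ {-3, 1, 3}; ∂U/∂q = -60(q - 1)(q + 1)(q + 2)(q + 4) = 0 at q ∈ {-4, -2, -1, 1}.
The Hessian is diagonal: diag(U_pp, U_qq). Second derivatives: U_pp(-3)=288, U_pp(1)=-96, U_pp(3)=144; U_qq(-4)=1800, U_qq(-2)=-360, U_qq(-1)=360, U_qq(1)=-1800.
Local maxima occur where both diagonal entries negative: (1, -2), (1, 1). Count: 2.

2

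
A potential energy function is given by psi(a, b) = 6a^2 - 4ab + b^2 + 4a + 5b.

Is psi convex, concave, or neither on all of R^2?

convex

psi is quadratic, so its Hessian is the constant matrix H = [[12, -4], [-4, 2]].
det(H) = 8, tr(H) = 14.
det(H) > 0 and tr(H) > 0, so H is positive definite everywhere: convex.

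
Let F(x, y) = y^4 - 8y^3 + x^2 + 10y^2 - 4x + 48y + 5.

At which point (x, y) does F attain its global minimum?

(2, -1)

F(x,y) separates as P(x) + Q(y) + 5, so its minimum is min P + min Q + 5.
P'(x) = 2x - 4 vanishes at x ∈ {2}; Q'(y) = 4(y - 4)(y - 3)(y + 1) vanishes at y ∈ {-1, 3, 4}.
Local minima of P (where P''>0): P(2)=-4. Local minima of Q: Q(-1)=-29, Q(4)=96.
So the global minimum of F is P(2) + Q(-1) + 5 = -4 − 29 + 5 = -28, attained at (2, -1).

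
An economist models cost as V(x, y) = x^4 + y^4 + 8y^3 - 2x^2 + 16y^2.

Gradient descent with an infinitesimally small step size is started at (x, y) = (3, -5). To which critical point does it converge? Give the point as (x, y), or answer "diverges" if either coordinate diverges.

(1, -4)

V is separable, so gradient descent decouples: x follows -∂V/∂x, y follows -∂V/∂y.
∂V/∂x = 4x(x - 1)(x + 1); at x=3 this is 96, so x decreases.
∂V/∂y = 4y(y + 2)(y + 4); at y=-5 this is -60, so y increases.
x converges to its nearest critical value 1 (a local min of the x-part); y converges to -4. The iterate converges to (1, -4).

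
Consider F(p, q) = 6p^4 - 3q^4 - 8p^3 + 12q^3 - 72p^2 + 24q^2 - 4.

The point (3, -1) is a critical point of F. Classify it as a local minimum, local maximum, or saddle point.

The mixed partial ∂²F/∂p∂q is 0, so the Hessian at any point is diag(F_pp, F_qq) = diag(24(3p^2 - 2p - 6), 12(-3q^2 + 6q + 4)).
At (3, -1): H = diag(360, -60).
The eigenvalues have opposite signs, so H is indefinite: a saddle point.

saddle point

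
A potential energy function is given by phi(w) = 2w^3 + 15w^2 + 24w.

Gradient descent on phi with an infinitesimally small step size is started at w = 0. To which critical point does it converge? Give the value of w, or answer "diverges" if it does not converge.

phi'(w) = 6(w + 1)(w + 4), so phi'(0) = 24.
Gradient descent moves in the -phi' direction, i.e. w is decreasing.
The nearest critical point in that direction is w = -1, where phi'' = 18 > 0 (a local minimum). The iterate converges there.

-1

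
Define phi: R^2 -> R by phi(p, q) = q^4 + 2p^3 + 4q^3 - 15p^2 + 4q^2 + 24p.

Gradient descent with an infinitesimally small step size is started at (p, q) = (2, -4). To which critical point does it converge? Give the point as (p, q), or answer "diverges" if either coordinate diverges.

phi is separable, so gradient descent decouples: p follows -∂phi/∂p, q follows -∂phi/∂q.
∂phi/∂p = 6(p - 4)(p - 1); at p=2 this is -12, so p increases.
∂phi/∂q = 4q(q + 1)(q + 2); at q=-4 this is -96, so q increases.
p converges to its nearest critical value 4 (a local min of the p-part); q converges to -2. The iterate converges to (4, -2).

(4, -2)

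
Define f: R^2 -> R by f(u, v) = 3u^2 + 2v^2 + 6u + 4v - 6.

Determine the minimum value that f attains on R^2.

-11

f(u,v) separates as P(u) + Q(v) − 6, so its minimum is min P + min Q − 6.
P'(u) = 6u + 6 vanishes at u ∈ {-1}; Q'(v) = 4v + 4 vanishes at v ∈ {-1}.
Local minima of P (where P''>0): P(-1)=-3. Local minima of Q: Q(-1)=-2.
So the global minimum of f is P(-1) + Q(-1) − 6 = -3 − 2 − 6 = -11, attained at (-1, -1).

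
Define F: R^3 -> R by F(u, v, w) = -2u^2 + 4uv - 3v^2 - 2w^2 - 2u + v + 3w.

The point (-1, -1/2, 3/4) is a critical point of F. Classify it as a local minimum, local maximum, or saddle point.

local maximum

The Hessian is constant: H = [[-4, 4, 0], [4, -6, 0], [0, 0, -4]].
Leading principal minors: Δ₁ = -4, Δ₂ = 8, Δ₃ = -32.
The minors alternate sign starting negative (−, +, −), so H is negative definite: a local maximum.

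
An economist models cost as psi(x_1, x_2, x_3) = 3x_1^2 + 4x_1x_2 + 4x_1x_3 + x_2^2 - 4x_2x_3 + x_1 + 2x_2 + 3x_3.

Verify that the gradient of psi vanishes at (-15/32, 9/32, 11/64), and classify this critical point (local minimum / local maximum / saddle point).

∇psi = (6x_1 + 4x_2 + 4x_3 + 1, 4x_1 + 2x_2 - 4x_3 + 2, 4x_1 - 4x_2 + 3); substituting (-15/32, 9/32, 11/64) gives ∇psi = (0, 0, 0), so (-15/32, 9/32, 11/64) is indeed a critical point.
The Hessian is constant: H = [[6, 4, 4], [4, 2, -4], [4, -4, 0]].
Leading principal minors: Δ₁ = 6, Δ₂ = -4, Δ₃ = -256.
The minors fit neither the all-positive nor the alternating-sign pattern, so H is indefinite: a saddle point.

saddle point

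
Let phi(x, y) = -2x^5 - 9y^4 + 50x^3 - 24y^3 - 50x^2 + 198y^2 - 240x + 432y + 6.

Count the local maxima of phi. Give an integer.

phi separates as a function of x plus a function of y, so ∇phi=0 decouples.
∂phi/∂x = -10(x - 3)(x - 2)(x + 1)(x + 4) = 0 at x ∈ {-4, -1, 2, 3}; ∂phi/∂y = -36(y - 3)(y + 1)(y + 4) = 0 at y ∈ {-4, -1, 3}.
The Hessian is diagonal: diag(phi_xx, phi_yy). Second derivatives: phi_xx(-4)=1260, phi_xx(-1)=-360, phi_xx(2)=180, phi_xx(3)=-280; phi_yy(-4)=-756, phi_yy(-1)=432, phi_yy(3)=-1008.
Local maxima occur where both diagonal entries negative: (-1, -4), (-1, 3), (3, -4), (3, 3). Count: 4.

4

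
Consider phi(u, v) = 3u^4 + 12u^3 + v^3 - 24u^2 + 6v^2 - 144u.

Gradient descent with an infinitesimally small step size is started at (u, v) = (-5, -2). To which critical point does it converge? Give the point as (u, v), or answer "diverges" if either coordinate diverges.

phi is separable, so gradient descent decouples: u follows -∂phi/∂u, v follows -∂phi/∂v.
∂phi/∂u = 12(u - 2)(u + 2)(u + 3); at u=-5 this is -504, so u increases.
∂phi/∂v = 3v(v + 4); at v=-2 this is -12, so v increases.
u converges to its nearest critical value -3 (a local min of the u-part); v converges to 0. The iterate converges to (-3, 0).

(-3, 0)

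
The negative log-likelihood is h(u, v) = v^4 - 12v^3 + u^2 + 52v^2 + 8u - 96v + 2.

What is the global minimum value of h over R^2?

-78

h(u,v) separates as P(u) + Q(v) + 2, so its minimum is min P + min Q + 2.
P'(u) = 2u + 8 vanishes at u ∈ {-4}; Q'(v) = 4(v - 4)(v - 3)(v - 2) vanishes at v ∈ {2, 3, 4}.
Local minima of P (where P''>0): P(-4)=-16. Local minima of Q: Q(2)=-64, Q(4)=-64.
So the global minimum of h is P(-4) + Q(2) + 2 = -16 − 64 + 2 = -78, attained at (-4, 2).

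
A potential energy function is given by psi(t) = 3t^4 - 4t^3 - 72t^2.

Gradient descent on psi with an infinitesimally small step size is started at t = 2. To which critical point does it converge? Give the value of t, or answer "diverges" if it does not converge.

psi'(t) = 12t(t - 4)(t + 3), so psi'(2) = -240.
Gradient descent moves in the -psi' direction, i.e. t is increasing.
The nearest critical point in that direction is t = 4, where psi'' = 336 > 0 (a local minimum). The iterate converges there.

4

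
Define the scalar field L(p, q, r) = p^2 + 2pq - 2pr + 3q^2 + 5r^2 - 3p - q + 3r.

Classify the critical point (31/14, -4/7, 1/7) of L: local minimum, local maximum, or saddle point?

The Hessian is constant: H = [[2, 2, -2], [2, 6, 0], [-2, 0, 10]].
Leading principal minors: Δ₁ = 2, Δ₂ = 8, Δ₃ = 56.
All leading minors are positive, so H is positive definite: a local minimum.

local minimum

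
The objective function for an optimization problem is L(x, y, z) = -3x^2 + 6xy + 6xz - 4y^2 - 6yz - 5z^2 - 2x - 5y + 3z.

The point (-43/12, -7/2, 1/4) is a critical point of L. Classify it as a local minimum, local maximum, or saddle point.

The Hessian is constant: H = [[-6, 6, 6], [6, -8, -6], [6, -6, -10]].
Leading principal minors: Δ₁ = -6, Δ₂ = 12, Δ₃ = -48.
The minors alternate sign starting negative (−, +, −), so H is negative definite: a local maximum.

local maximum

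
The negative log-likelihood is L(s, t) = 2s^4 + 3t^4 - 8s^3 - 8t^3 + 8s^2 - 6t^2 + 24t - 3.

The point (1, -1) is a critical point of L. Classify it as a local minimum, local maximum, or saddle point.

saddle point

The mixed partial ∂²L/∂s∂t is 0, so the Hessian at any point is diag(L_ss, L_tt) = diag(8(3s^2 - 6s + 2), 12(3t^2 - 4t - 1)).
At (1, -1): H = diag(-8, 72).
The eigenvalues have opposite signs, so H is indefinite: a saddle point.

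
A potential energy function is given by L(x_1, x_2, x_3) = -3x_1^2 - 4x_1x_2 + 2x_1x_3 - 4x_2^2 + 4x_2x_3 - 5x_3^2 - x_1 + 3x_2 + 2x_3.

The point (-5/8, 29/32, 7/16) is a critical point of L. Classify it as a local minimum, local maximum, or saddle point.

The Hessian is constant: H = [[-6, -4, 2], [-4, -8, 4], [2, 4, -10]].
Leading principal minors: Δ₁ = -6, Δ₂ = 32, Δ₃ = -256.
The minors alternate sign starting negative (−, +, −), so H is negative definite: a local maximum.

local maximum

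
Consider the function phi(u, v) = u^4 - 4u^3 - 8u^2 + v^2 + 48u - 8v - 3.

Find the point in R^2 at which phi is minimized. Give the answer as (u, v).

phi(u,v) separates as P(u) + Q(v) − 3, so its minimum is min P + min Q − 3.
P'(u) = 4(u - 3)(u - 2)(u + 2) vanishes at u ∈ {-2, 2, 3}; Q'(v) = 2v - 8 vanishes at v ∈ {4}.
Local minima of P (where P''>0): P(-2)=-80, P(3)=45. Local minima of Q: Q(4)=-16.
So the global minimum of phi is P(-2) + Q(4) − 3 = -80 − 16 − 3 = -99, attained at (-2, 4).

(-2, 4)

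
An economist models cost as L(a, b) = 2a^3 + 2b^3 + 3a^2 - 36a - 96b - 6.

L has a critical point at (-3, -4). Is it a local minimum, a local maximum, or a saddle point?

The mixed partial ∂²L/∂a∂b is 0, so the Hessian at any point is diag(L_aa, L_bb) = diag(6(2a + 1), 12b).
At (-3, -4): H = diag(-30, -48).
Both eigenvalues are negative, so H is negative definite: a local maximum.

local maximum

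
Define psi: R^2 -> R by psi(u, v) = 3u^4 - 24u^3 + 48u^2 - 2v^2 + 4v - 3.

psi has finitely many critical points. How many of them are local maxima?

1

psi separates as a function of u plus a function of v, so ∇psi=0 decouples.
∂psi/∂u = 12u(u - 4)(u - 2) = 0 at u ∈ {0, 2, 4}; ∂psi/∂v = -4(v - 1) = 0 at v ∈ {1}.
The Hessian is diagonal: diag(psi_uu, psi_vv). Second derivatives: psi_uu(0)=96, psi_uu(2)=-48, psi_uu(4)=96; psi_vv(1)=-4.
Local maxima occur where both diagonal entries negative: (2, 1). Count: 1.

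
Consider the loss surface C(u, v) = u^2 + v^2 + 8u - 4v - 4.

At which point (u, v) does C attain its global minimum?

C(u,v) separates as P(u) + Q(v) − 4, so its minimum is min P + min Q − 4.
P'(u) = 2u + 8 vanishes at u ∈ {-4}; Q'(v) = 2v - 4 vanishes at v ∈ {2}.
Local minima of P (where P''>0): P(-4)=-16. Local minima of Q: Q(2)=-4.
So the global minimum of C is P(-4) + Q(2) − 4 = -16 − 4 − 4 = -24, attained at (-4, 2).

(-4, 2)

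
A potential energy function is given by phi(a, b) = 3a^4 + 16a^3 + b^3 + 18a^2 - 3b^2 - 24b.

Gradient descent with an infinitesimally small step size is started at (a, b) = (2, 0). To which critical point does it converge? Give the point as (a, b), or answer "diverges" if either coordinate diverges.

(0, 4)

phi is separable, so gradient descent decouples: a follows -∂phi/∂a, b follows -∂phi/∂b.
∂phi/∂a = 12a(a + 1)(a + 3); at a=2 this is 360, so a decreases.
∂phi/∂b = 3(b - 4)(b + 2); at b=0 this is -24, so b increases.
a converges to its nearest critical value 0 (a local min of the a-part); b converges to 4. The iterate converges to (0, 4).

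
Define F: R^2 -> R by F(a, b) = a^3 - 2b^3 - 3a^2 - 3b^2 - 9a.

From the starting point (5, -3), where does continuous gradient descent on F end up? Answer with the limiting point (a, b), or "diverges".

(3, -1)

F is separable, so gradient descent decouples: a follows -∂F/∂a, b follows -∂F/∂b.
∂F/∂a = 3(a - 3)(a + 1); at a=5 this is 36, so a decreases.
∂F/∂b = -6b(b + 1); at b=-3 this is -36, so b increases.
a converges to its nearest critical value 3 (a local min of the a-part); b converges to -1. The iterate converges to (3, -1).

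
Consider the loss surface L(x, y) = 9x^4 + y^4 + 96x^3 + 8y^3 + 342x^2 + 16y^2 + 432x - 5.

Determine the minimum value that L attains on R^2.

-182

L(x,y) separates as P(x) + Q(y) − 5, so its minimum is min P + min Q − 5.
P'(x) = 36(x + 1)(x + 3)(x + 4) vanishes at x ∈ {-4, -3, -1}; Q'(y) = 4y(y + 2)(y + 4) vanishes at y ∈ {-4, -2, 0}.
Local minima of P (where P''>0): P(-4)=-96, P(-1)=-177. Local minima of Q: Q(-4)=0, Q(0)=0.
So the global minimum of L is P(-1) + Q(-4) − 5 = -177 + 0 − 5 = -182, attained at (-1, -4).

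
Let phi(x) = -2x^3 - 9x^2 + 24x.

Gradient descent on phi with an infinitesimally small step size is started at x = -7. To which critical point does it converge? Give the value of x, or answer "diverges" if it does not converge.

-4

phi'(x) = -6(x - 1)(x + 4), so phi'(-7) = -144.
Gradient descent moves in the -phi' direction, i.e. x is increasing.
The nearest critical point in that direction is x = -4, where phi'' = 30 > 0 (a local minimum). The iterate converges there.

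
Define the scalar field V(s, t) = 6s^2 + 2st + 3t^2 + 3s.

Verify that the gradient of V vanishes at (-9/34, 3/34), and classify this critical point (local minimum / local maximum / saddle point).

∇V = (12s + 2t + 3, 2s + 6t); substituting (-9/34, 3/34) gives ∇V = (0, 0), so (-9/34, 3/34) is indeed a critical point.
The Hessian of V is constant: H = [[12, 2], [2, 6]].
det(H) = 12·6 − 2² = 68.
det(H) > 0 and tr(H) = 18 > 0, so H is positive definite and the point is a local minimum.

local minimum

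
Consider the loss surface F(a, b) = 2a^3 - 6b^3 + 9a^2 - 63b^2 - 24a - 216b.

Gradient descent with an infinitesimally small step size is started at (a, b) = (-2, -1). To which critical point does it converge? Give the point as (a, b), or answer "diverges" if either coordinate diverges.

F is separable, so gradient descent decouples: a follows -∂F/∂a, b follows -∂F/∂b.
∂F/∂a = 6(a - 1)(a + 4); at a=-2 this is -36, so a increases.
∂F/∂b = -18(b + 3)(b + 4); at b=-1 this is -108, so b increases.
The b-coordinate has no critical point in that direction and runs off to infinity.

diverges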